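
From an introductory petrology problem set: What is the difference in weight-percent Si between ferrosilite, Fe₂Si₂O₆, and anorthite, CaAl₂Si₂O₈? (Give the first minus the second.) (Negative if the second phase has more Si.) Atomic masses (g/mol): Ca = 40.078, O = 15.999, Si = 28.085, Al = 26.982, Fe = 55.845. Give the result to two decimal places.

1.10 percentage points

M(Fe₂Si₂O₆) = 263.854 g/mol, so wt% Si = 56.170/263.854 × 100 = 21.29%.
M(CaAl₂Si₂O₈) = 278.204 g/mol, so wt% Si = 56.170/278.204 × 100 = 20.19%.
21.29 − 20.19 = 1.10 pp.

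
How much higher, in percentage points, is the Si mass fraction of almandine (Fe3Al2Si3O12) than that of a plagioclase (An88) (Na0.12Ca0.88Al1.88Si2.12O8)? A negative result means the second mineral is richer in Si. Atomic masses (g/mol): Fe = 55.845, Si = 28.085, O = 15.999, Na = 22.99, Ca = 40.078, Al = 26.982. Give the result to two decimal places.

-4.62 percentage points

Si in Fe3Al2Si3O12: molar mass 497.742 g/mol; 3×28.085 = 84.255 g → 16.93 wt%.
Si in Na0.12Ca0.88Al1.88Si2.12O8: molar mass 276.286 g/mol; 2.12×28.085 = 59.540 g → 21.55 wt%.
Difference = 16.93 − 21.55 = -4.62 percentage points.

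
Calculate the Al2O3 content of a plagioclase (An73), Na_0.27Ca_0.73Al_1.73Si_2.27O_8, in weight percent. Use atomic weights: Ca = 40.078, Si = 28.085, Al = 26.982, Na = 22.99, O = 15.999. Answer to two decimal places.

32.20 wt%

M(Na_0.27Ca_0.73Al_1.73Si_2.27O_8) = 273.888 g/mol; M(Al2O3) = 101.961 g/mol.
Moles Al2O3 per formula unit = 1.73 Al ÷ 2 = 0.8650.
Al2O3 fraction = (0.8650 × 101.961) / 273.888 = 88.196/273.888 = 0.3220.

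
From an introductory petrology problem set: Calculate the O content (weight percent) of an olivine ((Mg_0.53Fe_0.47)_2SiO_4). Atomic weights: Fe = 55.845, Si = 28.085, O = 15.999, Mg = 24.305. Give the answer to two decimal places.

M((Mg_0.53Fe_0.47)_2SiO_4) = 170.339 g/mol.
O contributes 4 × 15.999 = 63.996 g per mole.
63.996/170.339 = 0.3757 → 37.57%.

37.57 weight percent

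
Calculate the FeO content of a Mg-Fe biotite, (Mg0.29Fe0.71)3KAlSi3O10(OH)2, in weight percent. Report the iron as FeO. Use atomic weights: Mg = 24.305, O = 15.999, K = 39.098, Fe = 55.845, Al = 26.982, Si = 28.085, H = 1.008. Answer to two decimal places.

Molar mass of (Mg0.29Fe0.71)3KAlSi3O10(OH)2 = 0.87·24.305 + 2.13·55.845 + 1·39.098 + 1·26.982 + 3·28.085 + 12·15.999 + 2·1.008 = 484.434 g/mol.
Each formula unit contains 2.13 Fe, equivalent to 2.13/1 = 2.1300 mol FeO.
M(FeO) = 1×55.845 + 1×15.999 = 71.844 g/mol.
Mass of FeO per formula unit = 2.1300 × 71.844 = 153.028 g.
FeO wt% = 153.028 / 484.434 × 100 = 31.59%.

31.59 wt%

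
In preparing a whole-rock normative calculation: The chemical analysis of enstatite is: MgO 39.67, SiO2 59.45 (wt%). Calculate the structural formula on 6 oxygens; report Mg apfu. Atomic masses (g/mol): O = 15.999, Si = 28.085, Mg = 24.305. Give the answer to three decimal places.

MgO (M=40.304): mol = 0.98427; Mg = 0.98427, O = 0.98427.
SiO2 (M=60.083): mol = 0.98946; Si = 0.98946, O = 1.97892.
ΣO = 2.96319; factor = 6/ΣO = 2.02484.
Mg apfu = 0.98427 × 2.02484 = 1.993.

1.993 Mg apfu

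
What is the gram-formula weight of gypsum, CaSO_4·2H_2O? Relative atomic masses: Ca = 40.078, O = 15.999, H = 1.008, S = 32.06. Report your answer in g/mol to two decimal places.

The formula mass is the sum 1·40.078 + 1·32.06 + 6·15.999 + 4·1.008.

172.16 g/mol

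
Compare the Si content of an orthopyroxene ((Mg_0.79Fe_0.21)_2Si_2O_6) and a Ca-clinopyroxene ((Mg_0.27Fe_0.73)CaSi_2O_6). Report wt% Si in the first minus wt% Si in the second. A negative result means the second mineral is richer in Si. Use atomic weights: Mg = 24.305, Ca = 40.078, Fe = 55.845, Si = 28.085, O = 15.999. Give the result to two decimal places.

M((Mg_0.79Fe_0.21)_2Si_2O_6) = 214.021 g/mol, so wt% Si = 56.170/214.021 × 100 = 26.25%.
M((Mg_0.27Fe_0.73)CaSi_2O_6) = 239.571 g/mol, so wt% Si = 56.170/239.571 × 100 = 23.45%.
26.25 − 23.45 = 2.80 pp.

2.80 percentage points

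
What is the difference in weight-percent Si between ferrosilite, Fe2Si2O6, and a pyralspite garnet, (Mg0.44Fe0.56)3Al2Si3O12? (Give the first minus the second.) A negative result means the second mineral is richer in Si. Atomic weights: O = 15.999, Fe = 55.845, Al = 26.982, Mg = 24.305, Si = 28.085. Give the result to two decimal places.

M(Fe2Si2O6) = 263.854 g/mol, so wt% Si = 56.170/263.854 × 100 = 21.29%.
M((Mg0.44Fe0.56)3Al2Si3O12) = 456.109 g/mol, so wt% Si = 84.255/456.109 × 100 = 18.47%.
21.29 − 18.47 = 2.82 pp.

2.82 percentage points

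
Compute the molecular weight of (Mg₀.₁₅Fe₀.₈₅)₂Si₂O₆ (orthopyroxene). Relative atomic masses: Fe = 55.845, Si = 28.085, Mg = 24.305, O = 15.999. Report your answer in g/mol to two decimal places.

254.39 g/mol

Mg: 0.30 × 24.305 = 7.2915
Fe: 1.70 × 55.845 = 94.9365
Si: 2 × 28.085 = 56.1700
O: 6 × 15.999 = 95.9940
Summing the contributions gives the formula mass.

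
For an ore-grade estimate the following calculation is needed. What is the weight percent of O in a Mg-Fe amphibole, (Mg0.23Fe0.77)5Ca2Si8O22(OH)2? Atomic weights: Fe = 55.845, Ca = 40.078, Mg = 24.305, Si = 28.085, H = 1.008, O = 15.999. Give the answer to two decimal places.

41.12 weight percent

Formula mass = 1.15*24.305 + 3.85*55.845 + 2*40.078 + 8*28.085 + 24*15.999 + 2*1.008 = 933.782 g/mol, of which 383.976 g is O.
So O makes up 383.976/933.782 = 0.4112 of the mass, i.e. 41.12%.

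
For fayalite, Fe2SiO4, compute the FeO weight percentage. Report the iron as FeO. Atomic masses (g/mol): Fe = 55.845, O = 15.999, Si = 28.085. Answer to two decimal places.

M(Fe2SiO4) = 203.771 g/mol; M(FeO) = 71.844 g/mol.
Moles FeO per formula unit = 2 Fe ÷ 1 = 2.0000.
FeO fraction = (2.0000 × 71.844) / 203.771 = 143.688/203.771 = 0.7051.

70.51 wt%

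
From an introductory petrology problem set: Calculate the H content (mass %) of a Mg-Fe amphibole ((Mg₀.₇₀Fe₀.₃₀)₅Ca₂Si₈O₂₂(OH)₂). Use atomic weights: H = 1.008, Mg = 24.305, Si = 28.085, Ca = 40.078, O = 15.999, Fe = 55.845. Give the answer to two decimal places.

0.23 mass %

Molar mass of (Mg₀.₇₀Fe₀.₃₀)₅Ca₂Si₈O₂₂(OH)₂: 3.50·24.305 + 1.50·55.845 + 2·40.078 + 8·28.085 + 24·15.999 + 2·1.008 = 859.663 g/mol.
Mass of H per formula unit: 2 × 1.008 = 2.016 g.
Weight fraction H = 2.016 / 859.663 = 0.0023.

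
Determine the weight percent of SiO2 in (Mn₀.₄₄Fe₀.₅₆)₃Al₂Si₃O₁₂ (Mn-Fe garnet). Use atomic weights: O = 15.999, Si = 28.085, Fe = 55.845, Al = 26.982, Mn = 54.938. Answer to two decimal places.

36.30 wt%

M((Mn₀.₄₄Fe₀.₅₆)₃Al₂Si₃O₁₂) = 496.545 g/mol; M(SiO2) = 60.083 g/mol.
Moles SiO2 per formula unit = 3 Si ÷ 1 = 3.0000.
SiO2 fraction = (3.0000 × 60.083) / 496.545 = 180.249/496.545 = 0.3630.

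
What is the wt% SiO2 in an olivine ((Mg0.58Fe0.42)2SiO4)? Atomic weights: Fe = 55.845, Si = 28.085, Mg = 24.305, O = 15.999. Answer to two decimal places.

35.94 wt%

M((Mg0.58Fe0.42)2SiO4) = 167.185 g/mol; M(SiO2) = 60.083 g/mol.
Moles SiO2 per formula unit = 1 Si ÷ 1 = 1.0000.
SiO2 fraction = (1.0000 × 60.083) / 167.185 = 60.083/167.185 = 0.3594.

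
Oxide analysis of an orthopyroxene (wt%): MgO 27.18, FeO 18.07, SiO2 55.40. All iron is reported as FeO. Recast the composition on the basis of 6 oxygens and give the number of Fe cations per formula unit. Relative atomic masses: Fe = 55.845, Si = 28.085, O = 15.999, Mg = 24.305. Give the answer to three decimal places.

MgO: 27.18/40.304 = 0.67437 mol → 0.67437 mol Mg, 0.67437 mol O.
FeO: 18.07/71.844 = 0.25152 mol → 0.25152 mol Fe, 0.25152 mol O.
SiO2: 55.40/60.083 = 0.92206 mol → 0.92206 mol Si, 1.84412 mol O.
Total oxygen = 2.77001 mol. Normalization factor = 6/2.77001 = 2.16606.
Fe per 6 O = 0.25152 × 2.16606 = 0.545.

0.545 Fe apfu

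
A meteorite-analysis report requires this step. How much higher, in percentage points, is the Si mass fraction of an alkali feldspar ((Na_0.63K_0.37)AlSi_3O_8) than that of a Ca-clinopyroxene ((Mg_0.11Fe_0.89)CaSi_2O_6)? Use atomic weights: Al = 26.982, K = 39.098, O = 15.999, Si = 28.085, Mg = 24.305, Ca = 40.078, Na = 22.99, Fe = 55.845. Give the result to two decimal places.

M((Na_0.63K_0.37)AlSi_3O_8) = 268.179 g/mol, so wt% Si = 84.255/268.179 × 100 = 31.42%.
M((Mg_0.11Fe_0.89)CaSi_2O_6) = 244.618 g/mol, so wt% Si = 56.170/244.618 × 100 = 22.96%.
31.42 − 22.96 = 8.46 pp.

8.46 percentage points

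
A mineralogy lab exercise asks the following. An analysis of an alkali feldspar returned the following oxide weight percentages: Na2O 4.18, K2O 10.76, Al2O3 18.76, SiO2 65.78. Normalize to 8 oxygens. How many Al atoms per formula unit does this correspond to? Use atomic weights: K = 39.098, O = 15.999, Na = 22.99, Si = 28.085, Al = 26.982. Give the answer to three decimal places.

Na2O (M=61.979): mol = 0.06744; Na = 0.13488, O = 0.06744.
K2O (M=94.195): mol = 0.11423; K = 0.22846, O = 0.11423.
Al2O3 (M=101.961): mol = 0.18399; Al = 0.36798, O = 0.55197.
SiO2 (M=60.083): mol = 1.09482; Si = 1.09482, O = 2.18964.
ΣO = 2.92328; factor = 8/ΣO = 2.73665.
Al apfu = 0.36798 × 2.73665 = 1.007.

1.007 Al apfu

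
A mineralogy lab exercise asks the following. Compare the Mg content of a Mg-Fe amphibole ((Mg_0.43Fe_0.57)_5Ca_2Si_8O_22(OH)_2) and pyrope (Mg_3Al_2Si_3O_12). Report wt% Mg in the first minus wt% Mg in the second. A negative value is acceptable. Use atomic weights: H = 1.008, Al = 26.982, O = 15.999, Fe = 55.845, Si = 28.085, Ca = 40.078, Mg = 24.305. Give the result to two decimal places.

-12.30 percentage points

M((Mg_0.43Fe_0.57)_5Ca_2Si_8O_22(OH)_2) = 902.242 g/mol, so wt% Mg = 52.256/902.242 × 100 = 5.79%.
M(Mg_3Al_2Si_3O_12) = 403.122 g/mol, so wt% Mg = 72.915/403.122 × 100 = 18.09%.
5.79 − 18.09 = -12.30 pp.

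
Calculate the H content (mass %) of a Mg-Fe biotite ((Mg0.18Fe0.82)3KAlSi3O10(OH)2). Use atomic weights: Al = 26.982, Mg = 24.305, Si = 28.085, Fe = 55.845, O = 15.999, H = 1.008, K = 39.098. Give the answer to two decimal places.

0.41 mass %

M((Mg0.18Fe0.82)3KAlSi3O10(OH)2) = 494.842 g/mol.
H contributes 2 × 1.008 = 2.016 g per mole.
2.016/494.842 = 0.0041 → 0.41%.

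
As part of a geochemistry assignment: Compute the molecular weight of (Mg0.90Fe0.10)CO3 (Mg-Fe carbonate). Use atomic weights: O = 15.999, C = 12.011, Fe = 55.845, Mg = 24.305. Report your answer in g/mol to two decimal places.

87.47 g/mol

Mg: 0.90 × 24.305 = 21.8745
Fe: 0.10 × 55.845 = 5.5845
C: 1 × 12.011 = 12.0110
O: 3 × 15.999 = 47.9970
Summing the contributions gives the formula mass.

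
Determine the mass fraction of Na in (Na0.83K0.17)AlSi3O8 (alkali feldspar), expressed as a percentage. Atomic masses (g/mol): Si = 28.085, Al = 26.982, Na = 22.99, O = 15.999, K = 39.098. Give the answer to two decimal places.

Molar mass of (Na0.83K0.17)AlSi3O8: 0.83×22.99 + 0.17×39.098 + 1×26.982 + 3×28.085 + 8×15.999 = 264.957 g/mol.
Mass of Na per formula unit: 0.83 × 22.99 = 19.082 g.
Weight fraction Na = 19.082 / 264.957 = 0.0720.

7.20 weight percent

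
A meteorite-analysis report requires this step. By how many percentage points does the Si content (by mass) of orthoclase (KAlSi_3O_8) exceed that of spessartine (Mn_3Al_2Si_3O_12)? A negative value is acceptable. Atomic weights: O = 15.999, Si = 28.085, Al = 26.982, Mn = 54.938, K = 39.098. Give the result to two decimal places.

First mineral: 84.255 g Si in 278.327 g formula = 30.27 wt% Si.
Second mineral: 84.255 g Si in 495.021 g formula = 17.02 wt% Si.
30.27% − 17.02% gives a difference of 13.25 percentage points.

13.25 percentage points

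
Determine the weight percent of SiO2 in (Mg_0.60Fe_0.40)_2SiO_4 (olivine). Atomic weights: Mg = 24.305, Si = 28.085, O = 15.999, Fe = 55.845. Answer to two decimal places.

36.21 wt%

M((Mg_0.60Fe_0.40)_2SiO_4) = 165.923 g/mol; M(SiO2) = 60.083 g/mol.
Moles SiO2 per formula unit = 1 Si ÷ 1 = 1.0000.
SiO2 fraction = (1.0000 × 60.083) / 165.923 = 60.083/165.923 = 0.3621.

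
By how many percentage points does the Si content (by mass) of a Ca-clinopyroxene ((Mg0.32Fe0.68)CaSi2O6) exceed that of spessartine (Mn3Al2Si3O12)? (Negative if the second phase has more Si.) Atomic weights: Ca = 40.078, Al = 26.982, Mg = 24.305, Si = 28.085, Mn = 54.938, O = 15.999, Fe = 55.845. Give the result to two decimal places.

6.58 percentage points

Si in (Mg0.32Fe0.68)CaSi2O6: molar mass 237.994 g/mol; 2×28.085 = 56.170 g → 23.60 wt%.
Si in Mn3Al2Si3O12: molar mass 495.021 g/mol; 3×28.085 = 84.255 g → 17.02 wt%.
Difference = 23.60 − 17.02 = 6.58 percentage points.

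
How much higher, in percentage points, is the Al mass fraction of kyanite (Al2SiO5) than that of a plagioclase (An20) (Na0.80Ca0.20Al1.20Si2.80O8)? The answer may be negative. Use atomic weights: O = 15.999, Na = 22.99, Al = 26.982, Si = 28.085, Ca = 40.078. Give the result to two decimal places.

First mineral: 53.964 g Al in 162.044 g formula = 33.30 wt% Al.
Second mineral: 32.378 g Al in 265.416 g formula = 12.20 wt% Al.
33.30% − 12.20% gives a difference of 21.10 percentage points.

21.10 percentage points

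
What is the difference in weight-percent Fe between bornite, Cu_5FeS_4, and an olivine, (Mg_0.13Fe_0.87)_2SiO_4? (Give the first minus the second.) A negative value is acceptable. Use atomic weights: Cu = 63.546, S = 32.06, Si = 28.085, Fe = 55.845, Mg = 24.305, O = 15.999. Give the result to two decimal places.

-38.56 percentage points

M(Cu_5FeS_4) = 501.815 g/mol, so wt% Fe = 55.845/501.815 × 100 = 11.13%.
M((Mg_0.13Fe_0.87)_2SiO_4) = 195.571 g/mol, so wt% Fe = 97.170/195.571 × 100 = 49.69%.
11.13 − 49.69 = -38.56 pp.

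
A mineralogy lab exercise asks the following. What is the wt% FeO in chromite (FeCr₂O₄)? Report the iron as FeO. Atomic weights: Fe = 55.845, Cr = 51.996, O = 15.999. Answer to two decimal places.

32.10 wt%

M(FeCr₂O₄) = 223.833 g/mol; M(FeO) = 71.844 g/mol.
Moles FeO per formula unit = 1 Fe ÷ 1 = 1.0000.
FeO fraction = (1.0000 × 71.844) / 223.833 = 71.844/223.833 = 0.3210.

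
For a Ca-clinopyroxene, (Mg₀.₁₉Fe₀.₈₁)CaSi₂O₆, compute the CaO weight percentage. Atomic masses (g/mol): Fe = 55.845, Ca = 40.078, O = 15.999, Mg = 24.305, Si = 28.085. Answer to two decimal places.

M((Mg₀.₁₉Fe₀.₈₁)CaSi₂O₆) = 242.094 g/mol; M(CaO) = 56.077 g/mol.
Moles CaO per formula unit = 1 Ca ÷ 1 = 1.0000.
CaO fraction = (1.0000 × 56.077) / 242.094 = 56.077/242.094 = 0.2316.

23.16 wt%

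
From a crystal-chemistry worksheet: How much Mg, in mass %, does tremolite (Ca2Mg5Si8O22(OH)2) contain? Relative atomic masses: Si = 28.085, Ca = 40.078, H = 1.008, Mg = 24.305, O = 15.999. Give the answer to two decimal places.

14.96 mass %

Formula mass = 2·40.078 + 5·24.305 + 8·28.085 + 24·15.999 + 2·1.008 = 812.353 g/mol, of which 121.525 g is Mg.
So Mg makes up 121.525/812.353 = 0.1496 of the mass, i.e. 14.96%.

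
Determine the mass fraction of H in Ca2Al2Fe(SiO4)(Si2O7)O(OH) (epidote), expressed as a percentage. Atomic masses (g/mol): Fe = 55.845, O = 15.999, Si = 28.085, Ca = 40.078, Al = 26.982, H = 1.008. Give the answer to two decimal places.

0.21 weight percent

M(Ca2Al2Fe(SiO4)(Si2O7)O(OH)) = 483.215 g/mol.
H contributes 1 × 1.008 = 1.008 g per mole.
1.008/483.215 = 0.0021 → 0.21%.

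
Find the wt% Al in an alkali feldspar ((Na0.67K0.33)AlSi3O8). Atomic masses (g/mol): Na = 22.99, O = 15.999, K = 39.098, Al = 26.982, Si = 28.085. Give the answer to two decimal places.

M((Na0.67K0.33)AlSi3O8) = 267.535 g/mol.
Al contributes 1 × 26.982 = 26.982 g per mole.
26.982/267.535 = 0.1009 → 10.09%.

10.09 weight percent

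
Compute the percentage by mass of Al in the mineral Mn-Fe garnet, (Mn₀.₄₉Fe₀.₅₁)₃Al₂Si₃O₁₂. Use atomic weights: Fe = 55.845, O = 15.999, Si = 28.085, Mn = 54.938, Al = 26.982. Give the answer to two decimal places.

10.87 mass %

M((Mn₀.₄₉Fe₀.₅₁)₃Al₂Si₃O₁₂) = 496.409 g/mol.
Al contributes 2 × 26.982 = 53.964 g per mole.
53.964/496.409 = 0.1087 → 10.87%.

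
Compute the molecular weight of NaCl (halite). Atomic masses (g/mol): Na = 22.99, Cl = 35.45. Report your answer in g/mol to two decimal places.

M = 1(22.99) + 1(35.45)

58.44 g/mol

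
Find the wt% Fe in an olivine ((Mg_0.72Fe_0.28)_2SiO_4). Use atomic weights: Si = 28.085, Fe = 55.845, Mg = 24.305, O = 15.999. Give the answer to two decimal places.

19.75 weight percent

Molar mass of (Mg_0.72Fe_0.28)_2SiO_4: 1.44·24.305 + 0.56·55.845 + 1·28.085 + 4·15.999 = 158.353 g/mol.
Mass of Fe per formula unit: 0.56 × 55.845 = 31.273 g.
Weight fraction Fe = 31.273 / 158.353 = 0.1975.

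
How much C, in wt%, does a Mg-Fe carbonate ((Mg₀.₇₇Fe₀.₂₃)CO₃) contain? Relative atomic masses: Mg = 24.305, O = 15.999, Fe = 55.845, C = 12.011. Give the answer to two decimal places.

M((Mg₀.₇₇Fe₀.₂₃)CO₃) = 91.567 g/mol.
C contributes 1 × 12.011 = 12.011 g per mole.
12.011/91.567 = 0.1312 → 13.12%.

13.12 wt%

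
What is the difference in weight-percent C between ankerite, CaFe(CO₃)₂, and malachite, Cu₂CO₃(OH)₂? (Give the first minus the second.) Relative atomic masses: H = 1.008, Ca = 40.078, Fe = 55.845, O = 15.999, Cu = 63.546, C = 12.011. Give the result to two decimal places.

5.69 percentage points

First mineral: 24.022 g C in 215.939 g formula = 11.12 wt% C.
Second mineral: 12.011 g C in 221.114 g formula = 5.43 wt% C.
11.12% − 5.43% gives a difference of 5.69 percentage points.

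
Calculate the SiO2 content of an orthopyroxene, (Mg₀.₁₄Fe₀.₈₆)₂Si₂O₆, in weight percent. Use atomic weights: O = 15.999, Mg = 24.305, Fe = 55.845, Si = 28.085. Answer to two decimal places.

47.12 wt%

M((Mg₀.₁₄Fe₀.₈₆)₂Si₂O₆) = 255.023 g/mol; M(SiO2) = 60.083 g/mol.
Moles SiO2 per formula unit = 2 Si ÷ 1 = 2.0000.
SiO2 fraction = (2.0000 × 60.083) / 255.023 = 120.166/255.023 = 0.4712.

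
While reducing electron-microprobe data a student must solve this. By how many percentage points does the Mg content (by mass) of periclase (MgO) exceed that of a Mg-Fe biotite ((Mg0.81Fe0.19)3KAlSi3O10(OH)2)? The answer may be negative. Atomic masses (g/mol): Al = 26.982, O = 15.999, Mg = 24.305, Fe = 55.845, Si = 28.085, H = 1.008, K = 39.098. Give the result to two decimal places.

46.73 percentage points

First mineral: 24.305 g Mg in 40.304 g formula = 60.30 wt% Mg.
Second mineral: 59.061 g Mg in 435.232 g formula = 13.57 wt% Mg.
60.30% − 13.57% gives a difference of 46.73 percentage points.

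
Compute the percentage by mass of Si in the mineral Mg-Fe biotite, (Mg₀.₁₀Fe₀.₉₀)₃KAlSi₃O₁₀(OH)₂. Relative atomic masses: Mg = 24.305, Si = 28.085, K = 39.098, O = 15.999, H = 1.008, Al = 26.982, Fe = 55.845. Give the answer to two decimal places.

16.77 wt%

Molar mass of (Mg₀.₁₀Fe₀.₉₀)₃KAlSi₃O₁₀(OH)₂: 0.30·24.305 + 2.70·55.845 + 1·39.098 + 1·26.982 + 3·28.085 + 12·15.999 + 2·1.008 = 502.412 g/mol.
Mass of Si per formula unit: 3 × 28.085 = 84.255 g.
Weight fraction Si = 84.255 / 502.412 = 0.1677.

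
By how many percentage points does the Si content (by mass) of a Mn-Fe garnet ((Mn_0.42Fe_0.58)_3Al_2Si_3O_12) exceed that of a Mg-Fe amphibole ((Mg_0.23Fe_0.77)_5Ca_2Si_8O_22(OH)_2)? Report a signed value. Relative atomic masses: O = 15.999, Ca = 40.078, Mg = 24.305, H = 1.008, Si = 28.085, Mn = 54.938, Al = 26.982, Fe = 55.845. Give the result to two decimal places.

-7.09 percentage points

Si in (Mn_0.42Fe_0.58)_3Al_2Si_3O_12: molar mass 496.599 g/mol; 3×28.085 = 84.255 g → 16.97 wt%.
Si in (Mg_0.23Fe_0.77)_5Ca_2Si_8O_22(OH)_2: molar mass 933.782 g/mol; 8×28.085 = 224.680 g → 24.06 wt%.
Difference = 16.97 − 24.06 = -7.09 percentage points.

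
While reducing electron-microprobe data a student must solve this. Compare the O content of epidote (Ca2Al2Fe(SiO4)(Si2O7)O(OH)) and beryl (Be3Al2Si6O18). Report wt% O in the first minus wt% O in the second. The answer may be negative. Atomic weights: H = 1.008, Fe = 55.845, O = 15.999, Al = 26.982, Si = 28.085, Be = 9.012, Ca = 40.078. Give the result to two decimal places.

M(Ca2Al2Fe(SiO4)(Si2O7)O(OH)) = 483.215 g/mol, so wt% O = 207.987/483.215 × 100 = 43.04%.
M(Be3Al2Si6O18) = 537.492 g/mol, so wt% O = 287.982/537.492 × 100 = 53.58%.
43.04 − 53.58 = -10.54 pp.

-10.54 percentage points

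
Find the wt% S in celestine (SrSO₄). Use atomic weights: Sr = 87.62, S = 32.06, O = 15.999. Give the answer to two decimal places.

Formula mass = 1*87.62 + 1*32.06 + 4*15.999 = 183.676 g/mol, of which 32.060 g is S.
So S makes up 32.060/183.676 = 0.1745 of the mass, i.e. 17.45%.

17.45 weight percent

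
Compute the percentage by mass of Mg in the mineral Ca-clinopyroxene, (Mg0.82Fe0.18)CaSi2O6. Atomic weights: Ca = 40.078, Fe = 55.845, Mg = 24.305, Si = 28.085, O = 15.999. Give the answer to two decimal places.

8.97 wt%

M((Mg0.82Fe0.18)CaSi2O6) = 222.224 g/mol.
Mg contributes 0.82 × 24.305 = 19.930 g per mole.
19.930/222.224 = 0.0897 → 8.97%.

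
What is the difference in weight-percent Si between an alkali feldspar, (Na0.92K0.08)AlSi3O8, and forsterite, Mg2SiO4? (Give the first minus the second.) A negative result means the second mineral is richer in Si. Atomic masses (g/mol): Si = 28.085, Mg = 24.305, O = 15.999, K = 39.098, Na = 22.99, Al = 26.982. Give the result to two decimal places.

12.01 percentage points

First mineral: 84.255 g Si in 263.508 g formula = 31.97 wt% Si.
Second mineral: 28.085 g Si in 140.691 g formula = 19.96 wt% Si.
31.97% − 19.96% gives a difference of 12.01 percentage points.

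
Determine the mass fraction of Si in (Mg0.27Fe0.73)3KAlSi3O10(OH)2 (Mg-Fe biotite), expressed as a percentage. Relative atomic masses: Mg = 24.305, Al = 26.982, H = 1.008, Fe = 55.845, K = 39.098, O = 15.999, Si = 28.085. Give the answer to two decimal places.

Formula mass = 0.81×24.305 + 2.19×55.845 + 1×39.098 + 1×26.982 + 3×28.085 + 12×15.999 + 2×1.008 = 486.327 g/mol, of which 84.255 g is Si.
So Si makes up 84.255/486.327 = 0.1732 of the mass, i.e. 17.32%.

17.32 mass %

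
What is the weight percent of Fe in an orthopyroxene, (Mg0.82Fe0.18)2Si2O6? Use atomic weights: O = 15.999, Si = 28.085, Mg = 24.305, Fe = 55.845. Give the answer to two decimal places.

Molar mass of (Mg0.82Fe0.18)2Si2O6: 1.64·24.305 + 0.36·55.845 + 2·28.085 + 6·15.999 = 212.128 g/mol.
Mass of Fe per formula unit: 0.36 × 55.845 = 20.104 g.
Weight fraction Fe = 20.104 / 212.128 = 0.0948.

9.48 weight percent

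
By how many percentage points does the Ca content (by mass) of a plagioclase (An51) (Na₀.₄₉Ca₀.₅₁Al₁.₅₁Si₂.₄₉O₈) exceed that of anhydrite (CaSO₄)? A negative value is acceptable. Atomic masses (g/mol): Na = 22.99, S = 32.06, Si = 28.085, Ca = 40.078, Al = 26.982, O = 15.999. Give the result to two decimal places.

Ca in Na₀.₄₉Ca₀.₅₁Al₁.₅₁Si₂.₄₉O₈: molar mass 270.371 g/mol; 0.51×40.078 = 20.440 g → 7.56 wt%.
Ca in CaSO₄: molar mass 136.134 g/mol; 1×40.078 = 40.078 g → 29.44 wt%.
Difference = 7.56 − 29.44 = -21.88 percentage points.

-21.88 percentage points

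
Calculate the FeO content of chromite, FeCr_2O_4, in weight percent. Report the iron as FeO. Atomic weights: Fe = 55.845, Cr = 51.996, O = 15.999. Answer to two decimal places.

32.10 wt%

Formula mass = 223.833 g/mol.
1 Fe → 1.0000 mol FeO per formula unit; M(FeO) = 71.844, so FeO mass = 71.844 g.
71.844/223.833 × 100 = 32.10 wt%.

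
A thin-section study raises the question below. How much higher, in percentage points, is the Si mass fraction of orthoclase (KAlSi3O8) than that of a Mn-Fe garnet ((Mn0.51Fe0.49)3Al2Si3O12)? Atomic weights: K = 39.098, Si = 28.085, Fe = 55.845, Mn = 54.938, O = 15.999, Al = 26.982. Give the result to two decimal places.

M(KAlSi3O8) = 278.327 g/mol, so wt% Si = 84.255/278.327 × 100 = 30.27%.
M((Mn0.51Fe0.49)3Al2Si3O12) = 496.354 g/mol, so wt% Si = 84.255/496.354 × 100 = 16.97%.
30.27 − 16.97 = 13.30 pp.

13.30 percentage points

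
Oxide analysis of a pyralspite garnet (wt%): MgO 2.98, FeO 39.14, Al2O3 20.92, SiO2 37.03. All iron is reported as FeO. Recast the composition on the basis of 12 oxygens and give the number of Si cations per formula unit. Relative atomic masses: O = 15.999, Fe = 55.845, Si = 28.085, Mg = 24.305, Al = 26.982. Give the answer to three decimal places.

2.998 Si apfu

MgO (M=40.304): mol = 0.07394; Mg = 0.07394, O = 0.07394.
FeO (M=71.844): mol = 0.54479; Fe = 0.54479, O = 0.54479.
Al2O3 (M=101.961): mol = 0.20518; Al = 0.41036, O = 0.61554.
SiO2 (M=60.083): mol = 0.61631; Si = 0.61631, O = 1.23262.
ΣO = 2.46689; factor = 12/ΣO = 4.86442.
Si apfu = 0.61631 × 4.86442 = 2.998.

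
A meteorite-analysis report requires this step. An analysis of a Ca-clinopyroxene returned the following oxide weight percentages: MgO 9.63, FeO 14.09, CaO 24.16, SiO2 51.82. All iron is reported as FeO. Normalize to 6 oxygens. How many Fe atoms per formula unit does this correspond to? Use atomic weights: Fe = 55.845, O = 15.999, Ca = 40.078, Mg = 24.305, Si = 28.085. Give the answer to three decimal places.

0.454 Fe apfu

MgO: 9.63/40.304 = 0.23893 mol → 0.23893 mol Mg, 0.23893 mol O.
FeO: 14.09/71.844 = 0.19612 mol → 0.19612 mol Fe, 0.19612 mol O.
CaO: 24.16/56.077 = 0.43084 mol → 0.43084 mol Ca, 0.43084 mol O.
SiO2: 51.82/60.083 = 0.86247 mol → 0.86247 mol Si, 1.72494 mol O.
Total oxygen = 2.59083 mol. Normalization factor = 6/2.59083 = 2.31586.
Fe per 6 O = 0.19612 × 2.31586 = 0.454.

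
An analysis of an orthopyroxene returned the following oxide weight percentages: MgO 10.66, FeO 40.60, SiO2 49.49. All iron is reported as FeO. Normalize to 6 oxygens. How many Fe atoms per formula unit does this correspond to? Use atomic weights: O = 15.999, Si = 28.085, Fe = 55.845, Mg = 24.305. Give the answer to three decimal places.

1.369 Fe apfu

10.66 wt% MgO ÷ 40.304 g/mol = 0.26449 mol, giving 0.26449 Mg and 0.26449 O.
40.60 wt% FeO ÷ 71.844 g/mol = 0.56511 mol, giving 0.56511 Fe and 0.56511 O.
49.49 wt% SiO2 ÷ 60.083 g/mol = 0.82369 mol, giving 0.82369 Si and 1.64738 O.
Oxygen sums to 2.47698; scaling by 6/2.47698 = 2.42230 puts the formula on 6 O.
Fe: 0.56511 × 2.42230 = 1.369 atoms per formula unit.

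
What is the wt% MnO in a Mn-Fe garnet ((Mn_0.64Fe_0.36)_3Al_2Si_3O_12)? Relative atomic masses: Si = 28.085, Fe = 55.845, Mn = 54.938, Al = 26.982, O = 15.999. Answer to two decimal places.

27.46 wt%

Formula mass = 496.001 g/mol.
1.92 Mn → 1.9200 mol MnO per formula unit; M(MnO) = 70.937, so MnO mass = 136.199 g.
136.199/496.001 × 100 = 27.46 wt%.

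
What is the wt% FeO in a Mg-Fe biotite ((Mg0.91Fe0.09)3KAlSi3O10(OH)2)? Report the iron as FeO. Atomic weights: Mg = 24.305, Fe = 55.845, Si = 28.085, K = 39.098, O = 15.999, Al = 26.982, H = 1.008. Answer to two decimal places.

4.56 wt%

Molar mass of (Mg0.91Fe0.09)3KAlSi3O10(OH)2 = 2.73·24.305 + 0.27·55.845 + 1·39.098 + 1·26.982 + 3·28.085 + 12·15.999 + 2·1.008 = 425.770 g/mol.
Each formula unit contains 0.27 Fe, equivalent to 0.27/1 = 0.2700 mol FeO.
M(FeO) = 1×55.845 + 1×15.999 = 71.844 g/mol.
Mass of FeO per formula unit = 0.2700 × 71.844 = 19.398 g.
FeO wt% = 19.398 / 425.770 × 100 = 4.56%.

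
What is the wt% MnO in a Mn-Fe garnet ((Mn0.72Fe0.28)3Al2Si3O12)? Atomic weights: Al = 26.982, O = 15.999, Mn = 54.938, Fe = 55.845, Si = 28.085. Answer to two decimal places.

30.91 wt%

Formula mass = 495.783 g/mol.
2.16 Mn → 2.1600 mol MnO per formula unit; M(MnO) = 70.937, so MnO mass = 153.224 g.
153.224/495.783 × 100 = 30.91 wt%.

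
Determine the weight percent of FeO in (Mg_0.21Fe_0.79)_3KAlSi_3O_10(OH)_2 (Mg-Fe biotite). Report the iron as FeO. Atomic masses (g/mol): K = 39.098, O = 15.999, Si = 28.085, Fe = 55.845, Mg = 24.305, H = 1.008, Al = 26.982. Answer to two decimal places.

34.61 wt%

M((Mg_0.21Fe_0.79)_3KAlSi_3O_10(OH)_2) = 492.004 g/mol; M(FeO) = 71.844 g/mol.
Moles FeO per formula unit = 2.37 Fe ÷ 1 = 2.3700.
FeO fraction = (2.3700 × 71.844) / 492.004 = 170.270/492.004 = 0.3461.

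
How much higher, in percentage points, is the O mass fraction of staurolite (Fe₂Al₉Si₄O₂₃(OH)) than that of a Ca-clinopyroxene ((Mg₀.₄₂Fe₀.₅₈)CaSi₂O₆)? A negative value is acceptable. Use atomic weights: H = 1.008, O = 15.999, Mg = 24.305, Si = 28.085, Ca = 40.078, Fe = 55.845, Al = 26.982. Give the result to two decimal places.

O in Fe₂Al₉Si₄O₂₃(OH): molar mass 851.852 g/mol; 24×15.999 = 383.976 g → 45.08 wt%.
O in (Mg₀.₄₂Fe₀.₅₈)CaSi₂O₆: molar mass 234.840 g/mol; 6×15.999 = 95.994 g → 40.88 wt%.
Difference = 45.08 − 40.88 = 4.20 percentage points.

4.20 percentage points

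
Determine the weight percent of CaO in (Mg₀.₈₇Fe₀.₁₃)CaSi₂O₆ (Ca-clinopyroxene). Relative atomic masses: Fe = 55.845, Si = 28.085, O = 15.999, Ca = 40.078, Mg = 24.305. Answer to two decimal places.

25.41 wt%

Molar mass of (Mg₀.₈₇Fe₀.₁₃)CaSi₂O₆ = 0.87*24.305 + 0.13*55.845 + 1*40.078 + 2*28.085 + 6*15.999 = 220.647 g/mol.
Each formula unit contains 1 Ca, equivalent to 1/1 = 1.0000 mol CaO.
M(CaO) = 1×40.078 + 1×15.999 = 56.077 g/mol.
Mass of CaO per formula unit = 1.0000 × 56.077 = 56.077 g.
CaO wt% = 56.077 / 220.647 × 100 = 25.41%.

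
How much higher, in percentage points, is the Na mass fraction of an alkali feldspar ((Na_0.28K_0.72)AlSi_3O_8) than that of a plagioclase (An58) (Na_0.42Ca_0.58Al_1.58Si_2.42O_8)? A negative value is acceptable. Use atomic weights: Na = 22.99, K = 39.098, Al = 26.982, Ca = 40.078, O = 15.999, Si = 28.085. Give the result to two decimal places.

Na in (Na_0.28K_0.72)AlSi_3O_8: molar mass 273.817 g/mol; 0.28×22.99 = 6.437 g → 2.35 wt%.
Na in Na_0.42Ca_0.58Al_1.58Si_2.42O_8: molar mass 271.490 g/mol; 0.42×22.99 = 9.656 g → 3.56 wt%.
Difference = 2.35 − 3.56 = -1.21 percentage points.

-1.21 percentage points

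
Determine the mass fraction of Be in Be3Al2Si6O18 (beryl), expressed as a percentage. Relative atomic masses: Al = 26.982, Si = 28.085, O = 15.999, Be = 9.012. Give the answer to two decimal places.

Molar mass of Be3Al2Si6O18: 3*9.012 + 2*26.982 + 6*28.085 + 18*15.999 = 537.492 g/mol.
Mass of Be per formula unit: 3 × 9.012 = 27.036 g.
Weight fraction Be = 27.036 / 537.492 = 0.0503.

5.03 weight percent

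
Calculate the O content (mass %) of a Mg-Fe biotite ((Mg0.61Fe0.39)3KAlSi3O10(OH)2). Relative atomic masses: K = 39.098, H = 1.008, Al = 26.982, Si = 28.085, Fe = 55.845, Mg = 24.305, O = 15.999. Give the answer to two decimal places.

Formula mass = 1.83·24.305 + 1.17·55.845 + 1·39.098 + 1·26.982 + 3·28.085 + 12·15.999 + 2·1.008 = 454.156 g/mol, of which 191.988 g is O.
So O makes up 191.988/454.156 = 0.4227 of the mass, i.e. 42.27%.

42.27 mass %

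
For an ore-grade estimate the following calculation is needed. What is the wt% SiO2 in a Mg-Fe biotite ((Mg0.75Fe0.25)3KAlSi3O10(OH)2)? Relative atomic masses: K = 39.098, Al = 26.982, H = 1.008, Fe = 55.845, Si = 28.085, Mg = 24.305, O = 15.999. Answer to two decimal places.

40.88 wt%

Molar mass of (Mg0.75Fe0.25)3KAlSi3O10(OH)2 = 2.25·24.305 + 0.75·55.845 + 1·39.098 + 1·26.982 + 3·28.085 + 12·15.999 + 2·1.008 = 440.909 g/mol.
Each formula unit contains 3 Si, equivalent to 3/1 = 3.0000 mol SiO2.
M(SiO2) = 1×28.085 + 2×15.999 = 60.083 g/mol.
Mass of SiO2 per formula unit = 3.0000 × 60.083 = 180.249 g.
SiO2 wt% = 180.249 / 440.909 × 100 = 40.88%.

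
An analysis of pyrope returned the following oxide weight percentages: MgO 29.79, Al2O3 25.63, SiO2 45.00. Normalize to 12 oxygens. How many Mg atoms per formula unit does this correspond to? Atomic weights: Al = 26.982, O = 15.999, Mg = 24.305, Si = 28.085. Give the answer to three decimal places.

2.965 Mg apfu

MgO (M=40.304): mol = 0.73913; Mg = 0.73913, O = 0.73913.
Al2O3 (M=101.961): mol = 0.25137; Al = 0.50274, O = 0.75411.
SiO2 (M=60.083): mol = 0.74896; Si = 0.74896, O = 1.49792.
ΣO = 2.99116; factor = 12/ΣO = 4.01182.
Mg apfu = 0.73913 × 4.01182 = 2.965.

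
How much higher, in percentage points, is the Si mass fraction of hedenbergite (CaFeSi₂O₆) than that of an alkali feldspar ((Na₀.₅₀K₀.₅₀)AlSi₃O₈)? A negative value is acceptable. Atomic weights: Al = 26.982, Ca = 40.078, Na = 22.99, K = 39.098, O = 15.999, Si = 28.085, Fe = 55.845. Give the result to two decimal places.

Si in CaFeSi₂O₆: molar mass 248.087 g/mol; 2×28.085 = 56.170 g → 22.64 wt%.
Si in (Na₀.₅₀K₀.₅₀)AlSi₃O₈: molar mass 270.273 g/mol; 3×28.085 = 84.255 g → 31.17 wt%.
Difference = 22.64 − 31.17 = -8.53 percentage points.

-8.53 percentage points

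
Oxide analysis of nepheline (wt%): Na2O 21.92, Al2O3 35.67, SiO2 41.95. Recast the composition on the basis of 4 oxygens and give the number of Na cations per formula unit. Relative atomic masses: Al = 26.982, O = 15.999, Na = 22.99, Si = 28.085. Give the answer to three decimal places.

Na2O: 21.92/61.979 = 0.35367 mol → 0.70734 mol Na, 0.35367 mol O.
Al2O3: 35.67/101.961 = 0.34984 mol → 0.69968 mol Al, 1.04952 mol O.
SiO2: 41.95/60.083 = 0.69820 mol → 0.69820 mol Si, 1.39640 mol O.
Total oxygen = 2.79959 mol. Normalization factor = 4/2.79959 = 1.42878.
Na per 4 O = 0.70734 × 1.42878 = 1.011.

1.011 Na apfu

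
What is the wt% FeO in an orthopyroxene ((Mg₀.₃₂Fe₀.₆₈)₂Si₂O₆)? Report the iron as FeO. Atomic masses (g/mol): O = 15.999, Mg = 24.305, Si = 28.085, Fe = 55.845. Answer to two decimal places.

Formula mass = 243.668 g/mol.
1.36 Fe → 1.3600 mol FeO per formula unit; M(FeO) = 71.844, so FeO mass = 97.708 g.
97.708/243.668 × 100 = 40.10 wt%.

40.10 wt%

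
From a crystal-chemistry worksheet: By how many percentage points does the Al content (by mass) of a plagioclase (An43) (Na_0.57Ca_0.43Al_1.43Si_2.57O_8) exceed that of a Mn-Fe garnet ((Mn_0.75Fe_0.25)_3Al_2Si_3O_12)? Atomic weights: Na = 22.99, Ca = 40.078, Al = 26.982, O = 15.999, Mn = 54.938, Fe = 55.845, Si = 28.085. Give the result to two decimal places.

3.45 percentage points

M(Na_0.57Ca_0.43Al_1.43Si_2.57O_8) = 269.093 g/mol, so wt% Al = 38.584/269.093 × 100 = 14.34%.
M((Mn_0.75Fe_0.25)_3Al_2Si_3O_12) = 495.701 g/mol, so wt% Al = 53.964/495.701 × 100 = 10.89%.
14.34 − 10.89 = 3.45 pp.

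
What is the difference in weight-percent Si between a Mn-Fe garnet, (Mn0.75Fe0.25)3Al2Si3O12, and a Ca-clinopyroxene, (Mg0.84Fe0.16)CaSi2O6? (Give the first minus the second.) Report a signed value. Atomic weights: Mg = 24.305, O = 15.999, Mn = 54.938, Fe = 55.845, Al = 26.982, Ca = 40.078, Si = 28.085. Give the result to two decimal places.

-8.35 percentage points

First mineral: 84.255 g Si in 495.701 g formula = 17.00 wt% Si.
Second mineral: 56.170 g Si in 221.593 g formula = 25.35 wt% Si.
17.00% − 25.35% gives a difference of -8.35 percentage points.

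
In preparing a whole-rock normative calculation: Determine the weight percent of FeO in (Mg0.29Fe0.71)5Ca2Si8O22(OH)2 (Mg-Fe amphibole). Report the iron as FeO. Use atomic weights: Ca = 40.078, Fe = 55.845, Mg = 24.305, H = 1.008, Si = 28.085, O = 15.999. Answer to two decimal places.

Formula mass = 924.320 g/mol.
3.55 Fe → 3.5500 mol FeO per formula unit; M(FeO) = 71.844, so FeO mass = 255.046 g.
255.046/924.320 × 100 = 27.59 wt%.

27.59 wt%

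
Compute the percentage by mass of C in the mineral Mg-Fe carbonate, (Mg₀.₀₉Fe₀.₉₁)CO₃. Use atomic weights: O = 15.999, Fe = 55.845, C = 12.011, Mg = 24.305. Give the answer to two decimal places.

10.63 mass %

Formula mass = 0.09*24.305 + 0.91*55.845 + 1*12.011 + 3*15.999 = 113.014 g/mol, of which 12.011 g is C.
So C makes up 12.011/113.014 = 0.1063 of the mass, i.e. 10.63%.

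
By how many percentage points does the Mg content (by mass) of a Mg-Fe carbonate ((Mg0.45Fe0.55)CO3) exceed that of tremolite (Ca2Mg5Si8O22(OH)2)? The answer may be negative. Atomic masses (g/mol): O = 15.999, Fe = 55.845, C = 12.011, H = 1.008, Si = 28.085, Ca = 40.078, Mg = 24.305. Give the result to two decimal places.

Mg in (Mg0.45Fe0.55)CO3: molar mass 101.660 g/mol; 0.45×24.305 = 10.937 g → 10.76 wt%.
Mg in Ca2Mg5Si8O22(OH)2: molar mass 812.353 g/mol; 5×24.305 = 121.525 g → 14.96 wt%.
Difference = 10.76 − 14.96 = -4.20 percentage points.

-4.20 percentage points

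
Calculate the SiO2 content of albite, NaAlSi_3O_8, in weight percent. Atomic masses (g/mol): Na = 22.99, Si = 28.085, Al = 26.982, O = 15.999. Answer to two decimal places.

68.74 wt%

Molar mass of NaAlSi_3O_8 = 1*22.99 + 1*26.982 + 3*28.085 + 8*15.999 = 262.219 g/mol.
Each formula unit contains 3 Si, equivalent to 3/1 = 3.0000 mol SiO2.
M(SiO2) = 1×28.085 + 2×15.999 = 60.083 g/mol.
Mass of SiO2 per formula unit = 3.0000 × 60.083 = 180.249 g.
SiO2 wt% = 180.249 / 262.219 × 100 = 68.74%.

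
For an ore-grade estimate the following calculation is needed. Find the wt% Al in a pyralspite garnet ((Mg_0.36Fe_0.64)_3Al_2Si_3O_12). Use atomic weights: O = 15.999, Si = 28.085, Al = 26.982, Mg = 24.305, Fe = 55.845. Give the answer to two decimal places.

Formula mass = 1.08*24.305 + 1.92*55.845 + 2*26.982 + 3*28.085 + 12*15.999 = 463.679 g/mol, of which 53.964 g is Al.
So Al makes up 53.964/463.679 = 0.1164 of the mass, i.e. 11.64%.

11.64 mass %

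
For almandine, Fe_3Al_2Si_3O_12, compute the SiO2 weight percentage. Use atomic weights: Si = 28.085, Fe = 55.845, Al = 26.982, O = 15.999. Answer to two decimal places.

Molar mass of Fe_3Al_2Si_3O_12 = 3×55.845 + 2×26.982 + 3×28.085 + 12×15.999 = 497.742 g/mol.
Each formula unit contains 3 Si, equivalent to 3/1 = 3.0000 mol SiO2.
M(SiO2) = 1×28.085 + 2×15.999 = 60.083 g/mol.
Mass of SiO2 per formula unit = 3.0000 × 60.083 = 180.249 g.
SiO2 wt% = 180.249 / 497.742 × 100 = 36.21%.

36.21 wt%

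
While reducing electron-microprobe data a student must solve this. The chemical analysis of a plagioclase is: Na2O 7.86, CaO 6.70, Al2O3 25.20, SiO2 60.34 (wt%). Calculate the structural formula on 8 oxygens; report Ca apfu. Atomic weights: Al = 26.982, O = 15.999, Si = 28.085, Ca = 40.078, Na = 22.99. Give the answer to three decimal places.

0.319 Ca apfu

Na2O: 7.86/61.979 = 0.12682 mol → 0.25364 mol Na, 0.12682 mol O.
CaO: 6.70/56.077 = 0.11948 mol → 0.11948 mol Ca, 0.11948 mol O.
Al2O3: 25.20/101.961 = 0.24715 mol → 0.49430 mol Al, 0.74145 mol O.
SiO2: 60.34/60.083 = 1.00428 mol → 1.00428 mol Si, 2.00856 mol O.
Total oxygen = 2.99631 mol. Normalization factor = 8/2.99631 = 2.66995.
Ca per 8 O = 0.11948 × 2.66995 = 0.319.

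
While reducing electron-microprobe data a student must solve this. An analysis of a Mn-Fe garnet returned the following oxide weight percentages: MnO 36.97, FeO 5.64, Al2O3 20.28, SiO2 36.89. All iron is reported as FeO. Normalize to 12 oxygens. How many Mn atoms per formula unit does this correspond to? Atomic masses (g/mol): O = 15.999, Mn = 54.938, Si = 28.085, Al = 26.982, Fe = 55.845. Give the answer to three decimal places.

36.97 wt% MnO ÷ 70.937 g/mol = 0.52117 mol, giving 0.52117 Mn and 0.52117 O.
5.64 wt% FeO ÷ 71.844 g/mol = 0.07850 mol, giving 0.07850 Fe and 0.07850 O.
20.28 wt% Al2O3 ÷ 101.961 g/mol = 0.19890 mol, giving 0.39780 Al and 0.59670 O.
36.89 wt% SiO2 ÷ 60.083 g/mol = 0.61398 mol, giving 0.61398 Si and 1.22796 O.
Oxygen sums to 2.42433; scaling by 12/2.42433 = 4.94982 puts the formula on 12 O.
Mn: 0.52117 × 4.94982 = 2.580 atoms per formula unit.

2.580 Mn apfu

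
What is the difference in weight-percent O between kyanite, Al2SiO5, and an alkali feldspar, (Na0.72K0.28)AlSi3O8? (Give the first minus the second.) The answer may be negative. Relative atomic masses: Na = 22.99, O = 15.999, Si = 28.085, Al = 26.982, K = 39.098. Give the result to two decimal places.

1.38 percentage points

First mineral: 79.995 g O in 162.044 g formula = 49.37 wt% O.
Second mineral: 127.992 g O in 266.729 g formula = 47.99 wt% O.
49.37% − 47.99% gives a difference of 1.38 percentage points.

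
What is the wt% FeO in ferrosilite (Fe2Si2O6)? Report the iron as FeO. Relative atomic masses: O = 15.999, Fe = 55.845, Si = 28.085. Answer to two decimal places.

Molar mass of Fe2Si2O6 = 2·55.845 + 2·28.085 + 6·15.999 = 263.854 g/mol.
Each formula unit contains 2 Fe, equivalent to 2/1 = 2.0000 mol FeO.
M(FeO) = 1×55.845 + 1×15.999 = 71.844 g/mol.
Mass of FeO per formula unit = 2.0000 × 71.844 = 143.688 g.
FeO wt% = 143.688 / 263.854 × 100 = 54.46%.

54.46 wt%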